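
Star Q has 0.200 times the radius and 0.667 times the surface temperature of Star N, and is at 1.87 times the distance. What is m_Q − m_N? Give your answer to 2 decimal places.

6.61

L_Q/L_N = (0.200)²(0.667)⁴ = 0.007917.
F_Q/F_N = (L_Q/L_N)/(d_Q/d_N)² = 0.007917/3.497 = 0.002264.
m_Q − m_N = −2.5 log₁₀(0.002264) = 6.61.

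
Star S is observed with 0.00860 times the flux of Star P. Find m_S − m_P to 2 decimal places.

m_S − m_P = −2.5 log₁₀(F_S/F_P) = −2.5 log₁₀(0.00860) = −2.5 × (-2.066) = 5.164.

5.16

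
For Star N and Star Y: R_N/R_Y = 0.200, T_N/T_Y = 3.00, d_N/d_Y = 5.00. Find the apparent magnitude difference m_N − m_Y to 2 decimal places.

2.22

L_N/L_Y = (0.200)²(3.00)⁴ = 3.240.
F_N/F_Y = (L_N/L_Y)/(d_N/d_Y)² = 3.240/25.00 = 0.1296.
m_N − m_Y = −2.5 log₁₀(0.1296) = 2.22.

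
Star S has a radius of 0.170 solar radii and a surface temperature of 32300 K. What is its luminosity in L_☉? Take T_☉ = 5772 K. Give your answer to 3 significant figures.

L/L_☉ = (R/R_☉)² (T/T_☉)⁴ = (0.170)² × (32300/5772)⁴
       = 0.02890 × (5.596)⁴ = 0.02890 × 980.6 = 28.34.

28.3 L_☉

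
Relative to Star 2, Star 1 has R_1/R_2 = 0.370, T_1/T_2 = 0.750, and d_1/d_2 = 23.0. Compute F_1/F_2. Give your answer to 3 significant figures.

L_1/L_2 = (R_1/R_2)²(T_1/T_2)⁴ = (0.370)² × (0.750)⁴ = 0.04332.
F_1/F_2 = (L_1/L_2)/(d_1/d_2)² = 0.04332 / (23.0)² = 8.188×10^-5.

8.19×10^-5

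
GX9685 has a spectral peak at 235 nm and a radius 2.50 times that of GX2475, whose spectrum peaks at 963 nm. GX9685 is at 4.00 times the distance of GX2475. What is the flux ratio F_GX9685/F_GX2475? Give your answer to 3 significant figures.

Wien's law: T_GX9685/T_GX2475 = λ_GX2475/λ_GX9685 = 963/235 = 4.098.
L_GX9685/L_GX2475 = (R_GX9685/R_GX2475)²(T_GX9685/T_GX2475)⁴ = (2.50)²(4.098)⁴ = 1762.
F_GX9685/F_GX2475 = (L_GX9685/L_GX2475)/(d_GX9685/d_GX2475)² = 1762/(4.00)² = 110.2.

110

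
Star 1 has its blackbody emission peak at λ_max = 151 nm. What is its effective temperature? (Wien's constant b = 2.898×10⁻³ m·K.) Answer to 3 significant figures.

1.92×10^4 K

T = b/λ_max = 2.898×10⁻³ / (151×10⁻⁹) = 1.919×10^4 K.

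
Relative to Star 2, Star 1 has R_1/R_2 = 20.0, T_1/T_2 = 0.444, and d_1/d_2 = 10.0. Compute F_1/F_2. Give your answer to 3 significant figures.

0.155

L_1/L_2 = (R_1/R_2)²(T_1/T_2)⁴ = (20.0)² × (0.444)⁴ = 15.55.
F_1/F_2 = (L_1/L_2)/(d_1/d_2)² = 15.55 / (10.0)² = 0.1555.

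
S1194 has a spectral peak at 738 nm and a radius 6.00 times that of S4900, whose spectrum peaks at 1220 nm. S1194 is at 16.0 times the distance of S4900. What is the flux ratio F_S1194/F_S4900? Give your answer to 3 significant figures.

Wien's law: T_S1194/T_S4900 = λ_S4900/λ_S1194 = 1220/738 = 1.653.
L_S1194/L_S4900 = (R_S1194/R_S4900)²(T_S1194/T_S4900)⁴ = (6.00)²(1.653)⁴ = 268.9.
F_S1194/F_S4900 = (L_S1194/L_S4900)/(d_S1194/d_S4900)² = 268.9/(16.0)² = 1.050.

1.05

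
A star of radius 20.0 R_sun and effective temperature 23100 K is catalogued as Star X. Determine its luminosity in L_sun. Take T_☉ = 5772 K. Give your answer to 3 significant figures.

L/L_☉ = (R/R_☉)² (T/T_☉)⁴ = (20.0)² × (23100/5772)⁴
       = 400.0 × (4.002)⁴ = 400.0 × 256.5 = 1.026×10^5.

1.03×10^5 L_sun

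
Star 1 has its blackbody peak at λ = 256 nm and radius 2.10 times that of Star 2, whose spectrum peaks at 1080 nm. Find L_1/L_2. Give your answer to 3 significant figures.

1.40×10^3

Wien's law gives T ∝ 1/λ_max, so T_1/T_2 = λ_2/λ_1 = 1080/256 = 4.219.
Then L ∝ R²T⁴ gives L_1/L_2 = (2.10)² × (4.219)⁴ = 4.410 × 316.8 = 1397.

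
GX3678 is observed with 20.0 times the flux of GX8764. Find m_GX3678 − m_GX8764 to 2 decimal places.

m_GX3678 − m_GX8764 = −2.5 log₁₀(F_GX3678/F_GX8764) = −2.5 log₁₀(20.0) = −2.5 × (1.301) = -3.253.

-3.25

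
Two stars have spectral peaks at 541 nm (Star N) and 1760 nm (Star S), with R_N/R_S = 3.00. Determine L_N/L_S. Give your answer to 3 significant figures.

1.01×10^3

Wien's law gives T ∝ 1/λ_max, so T_N/T_S = λ_S/λ_N = 1760/541 = 3.253.
Then L ∝ R²T⁴ gives L_N/L_S = (3.00)² × (3.253)⁴ = 9.000 × 112.0 = 1008.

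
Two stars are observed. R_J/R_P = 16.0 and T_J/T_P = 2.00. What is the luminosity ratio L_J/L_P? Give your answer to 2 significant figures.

From the Stefan–Boltzmann law, L ∝ R²T⁴, so
L_J/L_P = (R_J/R_P)² (T_J/T_P)⁴ = (16.0)² × (2.00)⁴ = 256.0 × 16.00 = 4096.

4.1×10^3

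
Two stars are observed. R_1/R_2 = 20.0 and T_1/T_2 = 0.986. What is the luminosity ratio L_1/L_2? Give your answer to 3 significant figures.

From the Stefan–Boltzmann law, L ∝ R²T⁴, so
L_1/L_2 = (R_1/R_2)² (T_1/T_2)⁴ = (20.0)² × (0.986)⁴ = 400.0 × 0.9452 = 378.1.

378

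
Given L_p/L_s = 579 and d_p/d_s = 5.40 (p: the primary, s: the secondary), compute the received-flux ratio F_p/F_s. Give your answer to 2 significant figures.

20

F = L/(4πd²), so F_p/F_s = (L_p/L_s) / (d_p/d_s)²
= 579 / (5.40)² = 579 / 29.16 = 19.86.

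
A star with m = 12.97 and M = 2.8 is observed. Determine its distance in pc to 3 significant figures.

1.08×10^3 pc

m − M = 5 log₁₀(d/10 pc)
12.97 − (2.8) = 10.17 = 5 log₁₀(d/10)
d = 10 × 10^(10.17/5) = 10 × 10^2.034 = 1081 pc.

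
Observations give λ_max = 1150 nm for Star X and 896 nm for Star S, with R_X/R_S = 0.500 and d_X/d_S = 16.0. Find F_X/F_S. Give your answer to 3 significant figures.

Wien's law: T_X/T_S = λ_S/λ_X = 896/1150 = 0.7791.
L_X/L_S = (R_X/R_S)²(T_X/T_S)⁴ = (0.500)²(0.7791)⁴ = 0.09213.
F_X/F_S = (L_X/L_S)/(d_X/d_S)² = 0.09213/(16.0)² = 3.599×10^-4.

3.60×10^-4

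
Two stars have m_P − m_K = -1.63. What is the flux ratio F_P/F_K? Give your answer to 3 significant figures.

F_P/F_K = 10^(−(m_P − m_K)/2.5) = 10^(1.63/2.5) = 10^0.652 = 4.487.

4.49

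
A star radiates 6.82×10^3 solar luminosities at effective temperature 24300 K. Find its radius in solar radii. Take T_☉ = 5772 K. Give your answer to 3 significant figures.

R/R_☉ = √(L/L_☉) / (T/T_☉)² = √(6.82×10^3) / (4.210)²
       = 82.58 / 17.72 = 4.659.

4.66 solar radii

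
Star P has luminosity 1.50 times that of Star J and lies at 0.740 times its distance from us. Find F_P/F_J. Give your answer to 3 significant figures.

2.74

F = L/(4πd²), so F_P/F_J = (L_P/L_J) / (d_P/d_J)²
= 1.50 / (0.740)² = 1.50 / 0.5476 = 2.739.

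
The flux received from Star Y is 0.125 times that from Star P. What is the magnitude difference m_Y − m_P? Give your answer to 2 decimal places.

2.26

m_Y − m_P = −2.5 log₁₀(F_Y/F_P) = −2.5 log₁₀(0.125) = −2.5 × (-0.903) = 2.258.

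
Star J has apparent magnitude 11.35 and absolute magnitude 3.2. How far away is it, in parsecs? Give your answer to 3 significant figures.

427 pc

m − M = 5 log₁₀(d/10 pc)
11.35 − (3.2) = 8.15 = 5 log₁₀(d/10)
d = 10 × 10^(8.15/5) = 10 × 10^1.630 = 426.6 pc.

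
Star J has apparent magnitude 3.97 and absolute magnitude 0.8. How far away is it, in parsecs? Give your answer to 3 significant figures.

m − M = 5 log₁₀(d/10 pc)
3.97 − (0.8) = 3.17 = 5 log₁₀(d/10)
d = 10 × 10^(3.17/5) = 10 × 10^0.634 = 43.05 pc.

43.1 pc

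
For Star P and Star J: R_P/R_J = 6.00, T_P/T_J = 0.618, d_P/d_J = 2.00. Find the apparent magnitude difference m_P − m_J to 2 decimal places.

-0.30

L_P/L_J = (6.00)²(0.618)⁴ = 5.251.
F_P/F_J = (L_P/L_J)/(d_P/d_J)² = 5.251/4.000 = 1.313.
m_P − m_J = −2.5 log₁₀(1.313) = -0.30.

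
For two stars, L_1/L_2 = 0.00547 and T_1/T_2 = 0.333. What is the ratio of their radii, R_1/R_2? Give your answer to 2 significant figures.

L ∝ R²T⁴ gives R ∝ √L / T², so
R_1/R_2 = √(0.00547) / (0.333)² = 0.07396 / 0.1109 = 0.6670.

0.67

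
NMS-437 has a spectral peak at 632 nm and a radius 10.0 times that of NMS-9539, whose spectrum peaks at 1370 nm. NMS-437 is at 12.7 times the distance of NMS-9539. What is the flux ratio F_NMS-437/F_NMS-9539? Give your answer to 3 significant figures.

13.7

Wien's law: T_NMS-437/T_NMS-9539 = λ_NMS-9539/λ_NMS-437 = 1370/632 = 2.168.
L_NMS-437/L_NMS-9539 = (R_NMS-437/R_NMS-9539)²(T_NMS-437/T_NMS-9539)⁴ = (10.0)²(2.168)⁴ = 2208.
F_NMS-437/F_NMS-9539 = (L_NMS-437/L_NMS-9539)/(d_NMS-437/d_NMS-9539)² = 2208/(12.7)² = 13.69.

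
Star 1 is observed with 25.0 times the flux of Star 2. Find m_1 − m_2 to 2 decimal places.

m_1 − m_2 = −2.5 log₁₀(F_1/F_2) = −2.5 log₁₀(25.0) = −2.5 × (1.398) = -3.495.

-3.49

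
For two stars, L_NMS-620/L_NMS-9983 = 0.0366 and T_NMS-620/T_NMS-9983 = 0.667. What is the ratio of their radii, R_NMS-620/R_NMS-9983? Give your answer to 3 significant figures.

L ∝ R²T⁴ gives R ∝ √L / T², so
R_NMS-620/R_NMS-9983 = √(0.0366) / (0.667)² = 0.1913 / 0.4449 = 0.4300.

0.430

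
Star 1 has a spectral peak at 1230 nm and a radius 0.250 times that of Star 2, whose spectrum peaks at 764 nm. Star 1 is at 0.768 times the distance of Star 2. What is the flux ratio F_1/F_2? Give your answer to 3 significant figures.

Wien's law: T_1/T_2 = λ_2/λ_1 = 764/1230 = 0.6211.
L_1/L_2 = (R_1/R_2)²(T_1/T_2)⁴ = (0.250)²(0.6211)⁴ = 0.009303.
F_1/F_2 = (L_1/L_2)/(d_1/d_2)² = 0.009303/(0.768)² = 0.01577.

0.0158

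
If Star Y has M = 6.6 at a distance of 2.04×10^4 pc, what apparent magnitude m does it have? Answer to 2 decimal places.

m = M + 5 log₁₀(d/10 pc) = 6.6 + 5 log₁₀(2.04×10^4/10)
  = 6.6 + 5 × 3.310 = 6.6 + 16.55 = 23.15.

23.15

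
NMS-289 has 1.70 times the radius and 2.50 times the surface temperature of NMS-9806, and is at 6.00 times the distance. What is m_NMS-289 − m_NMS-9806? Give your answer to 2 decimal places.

L_NMS-289/L_NMS-9806 = (1.70)²(2.50)⁴ = 112.9.
F_NMS-289/F_NMS-9806 = (L_NMS-289/L_NMS-9806)/(d_NMS-289/d_NMS-9806)² = 112.9/36.00 = 3.136.
m_NMS-289 − m_NMS-9806 = −2.5 log₁₀(3.136) = -1.24.

-1.24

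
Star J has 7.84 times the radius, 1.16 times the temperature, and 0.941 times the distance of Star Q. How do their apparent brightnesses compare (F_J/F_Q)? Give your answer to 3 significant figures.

L_J/L_Q = (R_J/R_Q)²(T_J/T_Q)⁴ = (7.84)² × (1.16)⁴ = 111.3.
F_J/F_Q = (L_J/L_Q)/(d_J/d_Q)² = 111.3 / (0.941)² = 125.7.

126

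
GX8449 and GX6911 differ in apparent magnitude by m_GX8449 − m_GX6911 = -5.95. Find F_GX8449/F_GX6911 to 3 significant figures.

F_GX8449/F_GX6911 = 10^(−(m_GX8449 − m_GX6911)/2.5) = 10^(5.95/2.5) = 10^2.380 = 239.9.

240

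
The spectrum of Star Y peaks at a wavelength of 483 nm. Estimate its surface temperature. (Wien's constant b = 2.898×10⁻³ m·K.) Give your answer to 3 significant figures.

T = b/λ_max = 2.898×10⁻³ / (483×10⁻⁹) = 6000 K.

6.00×10^3 K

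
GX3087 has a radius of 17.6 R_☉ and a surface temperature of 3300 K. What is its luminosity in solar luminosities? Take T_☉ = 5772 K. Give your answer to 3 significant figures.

L/L_☉ = (R/R_☉)² (T/T_☉)⁴ = (17.6)² × (3300/5772)⁴
       = 309.8 × (0.5717)⁴ = 309.8 × 0.1068 = 33.10.

33.1 solar luminosities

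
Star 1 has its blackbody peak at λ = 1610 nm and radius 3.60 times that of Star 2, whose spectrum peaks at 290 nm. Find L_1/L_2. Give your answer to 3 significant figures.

Wien's law gives T ∝ 1/λ_max, so T_1/T_2 = λ_2/λ_1 = 290/1610 = 0.1801.
Then L ∝ R²T⁴ gives L_1/L_2 = (3.60)² × (0.1801)⁴ = 12.96 × 0.001053 = 0.01364.

0.0136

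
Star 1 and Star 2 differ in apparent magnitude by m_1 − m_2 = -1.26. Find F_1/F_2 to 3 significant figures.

F_1/F_2 = 10^(−(m_1 − m_2)/2.5) = 10^(1.26/2.5) = 10^0.504 = 3.192.

3.19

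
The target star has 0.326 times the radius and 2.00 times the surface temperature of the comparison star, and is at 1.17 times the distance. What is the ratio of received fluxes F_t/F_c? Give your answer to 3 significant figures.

L_t/L_c = (R_t/R_c)²(T_t/T_c)⁴ = (0.326)² × (2.00)⁴ = 1.700.
F_t/F_c = (L_t/L_c)/(d_t/d_c)² = 1.700 / (1.17)² = 1.242.

1.24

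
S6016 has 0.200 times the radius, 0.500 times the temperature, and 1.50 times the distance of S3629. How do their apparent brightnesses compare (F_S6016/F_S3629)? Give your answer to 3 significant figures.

0.00111

L_S6016/L_S3629 = (R_S6016/R_S3629)²(T_S6016/T_S3629)⁴ = (0.200)² × (0.500)⁴ = 0.002500.
F_S6016/F_S3629 = (L_S6016/L_S3629)/(d_S6016/d_S3629)² = 0.002500 / (1.50)² = 0.001111.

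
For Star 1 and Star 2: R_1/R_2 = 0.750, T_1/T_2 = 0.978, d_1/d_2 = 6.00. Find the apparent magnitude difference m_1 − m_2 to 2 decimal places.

L_1/L_2 = (0.750)²(0.978)⁴ = 0.5146.
F_1/F_2 = (L_1/L_2)/(d_1/d_2)² = 0.5146/36.00 = 0.01429.
m_1 − m_2 = −2.5 log₁₀(0.01429) = 4.61.

4.61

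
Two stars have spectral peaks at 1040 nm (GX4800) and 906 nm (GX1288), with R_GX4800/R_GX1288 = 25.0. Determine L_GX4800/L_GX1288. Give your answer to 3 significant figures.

360

Wien's law gives T ∝ 1/λ_max, so T_GX4800/T_GX1288 = λ_GX1288/λ_GX4800 = 906/1040 = 0.8712.
Then L ∝ R²T⁴ gives L_GX4800/L_GX1288 = (25.0)² × (0.8712)⁴ = 625.0 × 0.5759 = 360.0.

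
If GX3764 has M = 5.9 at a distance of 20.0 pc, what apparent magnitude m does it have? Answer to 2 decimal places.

7.41

m = M + 5 log₁₀(d/10 pc) = 5.9 + 5 log₁₀(20.0/10)
  = 5.9 + 5 × 0.301 = 5.9 + 1.51 = 7.41.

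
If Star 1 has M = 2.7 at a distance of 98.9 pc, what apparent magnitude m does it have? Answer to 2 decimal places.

7.68

m = M + 5 log₁₀(d/10 pc) = 2.7 + 5 log₁₀(98.9/10)
  = 2.7 + 5 × 0.995 = 2.7 + 4.98 = 7.68.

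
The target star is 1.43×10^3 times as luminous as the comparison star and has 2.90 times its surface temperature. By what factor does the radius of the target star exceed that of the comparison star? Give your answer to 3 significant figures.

4.50

L ∝ R²T⁴ gives R ∝ √L / T², so
R_t/R_c = √(1.43×10^3) / (2.90)² = 37.82 / 8.410 = 4.496.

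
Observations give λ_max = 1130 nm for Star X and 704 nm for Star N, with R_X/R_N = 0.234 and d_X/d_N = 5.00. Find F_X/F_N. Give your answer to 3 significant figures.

Wien's law: T_X/T_N = λ_N/λ_X = 704/1130 = 0.6230.
L_X/L_N = (R_X/R_N)²(T_X/T_N)⁴ = (0.234)²(0.6230)⁴ = 0.008249.
F_X/F_N = (L_X/L_N)/(d_X/d_N)² = 0.008249/(5.00)² = 3.300×10^-4.

3.30×10^-4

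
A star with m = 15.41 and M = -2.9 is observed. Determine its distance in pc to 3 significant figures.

m − M = 5 log₁₀(d/10 pc)
15.41 − (-2.9) = 18.31 = 5 log₁₀(d/10)
d = 10 × 10^(18.31/5) = 10 × 10^3.662 = 4.592×10^4 pc.

4.59×10^4 pc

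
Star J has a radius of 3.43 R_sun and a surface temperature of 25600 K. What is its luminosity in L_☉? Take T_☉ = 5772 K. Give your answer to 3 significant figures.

L/L_☉ = (R/R_☉)² (T/T_☉)⁴ = (3.43)² × (25600/5772)⁴
       = 11.76 × (4.435)⁴ = 11.76 × 386.9 = 4552.

4.55×10^3 L_☉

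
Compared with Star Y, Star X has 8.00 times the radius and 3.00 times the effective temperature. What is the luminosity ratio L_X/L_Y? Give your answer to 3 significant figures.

5.18×10^3

From the Stefan–Boltzmann law, L ∝ R²T⁴, so
L_X/L_Y = (R_X/R_Y)² (T_X/T_Y)⁴ = (8.00)² × (3.00)⁴ = 64.00 × 81.00 = 5184.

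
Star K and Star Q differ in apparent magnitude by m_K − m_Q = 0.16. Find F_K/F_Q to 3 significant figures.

0.863

F_K/F_Q = 10^(−(m_K − m_Q)/2.5) = 10^(-0.16/2.5) = 10^-0.064 = 0.8630.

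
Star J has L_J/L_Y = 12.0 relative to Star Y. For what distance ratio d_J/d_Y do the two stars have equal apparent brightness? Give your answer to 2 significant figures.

3.5

Equal flux requires L_J/d_J² = L_Y/d_Y², so d_J/d_Y = √(L_J/L_Y)
= √(12.0) = 3.464.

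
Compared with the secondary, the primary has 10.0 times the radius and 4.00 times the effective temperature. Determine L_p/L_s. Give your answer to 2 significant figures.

From the Stefan–Boltzmann law, L ∝ R²T⁴, so
L_p/L_s = (R_p/R_s)² (T_p/T_s)⁴ = (10.0)² × (4.00)⁴ = 100.0 × 256.0 = 2.560×10^4.

2.6×10^4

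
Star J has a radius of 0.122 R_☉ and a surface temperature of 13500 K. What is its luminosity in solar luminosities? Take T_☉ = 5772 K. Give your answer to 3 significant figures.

0.445 solar luminosities

L/L_☉ = (R/R_☉)² (T/T_☉)⁴ = (0.122)² × (13500/5772)⁴
       = 0.01488 × (2.339)⁴ = 0.01488 × 29.92 = 0.4454.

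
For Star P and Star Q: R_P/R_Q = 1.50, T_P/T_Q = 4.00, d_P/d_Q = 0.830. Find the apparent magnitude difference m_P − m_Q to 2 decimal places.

-7.31

L_P/L_Q = (1.50)²(4.00)⁴ = 576.0.
F_P/F_Q = (L_P/L_Q)/(d_P/d_Q)² = 576.0/0.6889 = 836.1.
m_P − m_Q = −2.5 log₁₀(836.1) = -7.31.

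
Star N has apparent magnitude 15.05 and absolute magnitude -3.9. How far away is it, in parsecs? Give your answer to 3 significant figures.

6.17×10^4 pc

m − M = 5 log₁₀(d/10 pc)
15.05 − (-3.9) = 18.95 = 5 log₁₀(d/10)
d = 10 × 10^(18.95/5) = 10 × 10^3.790 = 6.166×10^4 pc.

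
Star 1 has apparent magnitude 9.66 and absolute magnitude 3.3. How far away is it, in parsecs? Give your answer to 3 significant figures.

187 pc

m − M = 5 log₁₀(d/10 pc)
9.66 − (3.3) = 6.36 = 5 log₁₀(d/10)
d = 10 × 10^(6.36/5) = 10 × 10^1.272 = 187.1 pc.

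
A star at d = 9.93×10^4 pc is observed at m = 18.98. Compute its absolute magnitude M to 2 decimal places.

M = m − 5 log₁₀(d/10 pc) = 18.98 − 5 log₁₀(9.93×10^4/10)
  = 18.98 − 5 × 3.997 = 18.98 − 19.98 = -1.00.

-1.00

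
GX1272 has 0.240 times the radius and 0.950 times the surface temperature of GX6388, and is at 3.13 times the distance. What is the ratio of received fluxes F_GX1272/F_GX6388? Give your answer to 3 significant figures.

L_GX1272/L_GX6388 = (R_GX1272/R_GX6388)²(T_GX1272/T_GX6388)⁴ = (0.240)² × (0.950)⁴ = 0.04692.
F_GX1272/F_GX6388 = (L_GX1272/L_GX6388)/(d_GX1272/d_GX6388)² = 0.04692 / (3.13)² = 0.004789.

0.00479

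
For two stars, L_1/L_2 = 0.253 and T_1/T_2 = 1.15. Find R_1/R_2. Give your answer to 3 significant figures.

L ∝ R²T⁴ gives R ∝ √L / T², so
R_1/R_2 = √(0.253) / (1.15)² = 0.5030 / 1.322 = 0.3803.

0.380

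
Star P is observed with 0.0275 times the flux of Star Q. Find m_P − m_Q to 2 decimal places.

3.90

m_P − m_Q = −2.5 log₁₀(F_P/F_Q) = −2.5 log₁₀(0.0275) = −2.5 × (-1.561) = 3.902.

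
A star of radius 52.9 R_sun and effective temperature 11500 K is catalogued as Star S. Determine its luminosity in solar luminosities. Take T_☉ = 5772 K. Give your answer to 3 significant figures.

4.41×10^4 solar luminosities

L/L_☉ = (R/R_☉)² (T/T_☉)⁴ = (52.9)² × (11500/5772)⁴
       = 2798 × (1.992)⁴ = 2798 × 15.76 = 4.410×10^4.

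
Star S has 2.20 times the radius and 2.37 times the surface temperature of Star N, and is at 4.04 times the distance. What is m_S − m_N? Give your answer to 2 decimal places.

-2.43

L_S/L_N = (2.20)²(2.37)⁴ = 152.7.
F_S/F_N = (L_S/L_N)/(d_S/d_N)² = 152.7/16.32 = 9.356.
m_S − m_N = −2.5 log₁₀(9.356) = -2.43.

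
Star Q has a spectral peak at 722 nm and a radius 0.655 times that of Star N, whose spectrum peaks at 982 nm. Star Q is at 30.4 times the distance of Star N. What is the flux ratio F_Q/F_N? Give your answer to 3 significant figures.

0.00159

Wien's law: T_Q/T_N = λ_N/λ_Q = 982/722 = 1.360.
L_Q/L_N = (R_Q/R_N)²(T_Q/T_N)⁴ = (0.655)²(1.360)⁴ = 1.468.
F_Q/F_N = (L_Q/L_N)/(d_Q/d_N)² = 1.468/(30.4)² = 0.001589.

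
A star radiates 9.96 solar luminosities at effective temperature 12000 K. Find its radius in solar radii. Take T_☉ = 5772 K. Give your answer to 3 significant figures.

0.730 solar radii

R/R_☉ = √(L/L_☉) / (T/T_☉)² = √(9.96) / (2.079)²
       = 3.156 / 4.322 = 0.7302.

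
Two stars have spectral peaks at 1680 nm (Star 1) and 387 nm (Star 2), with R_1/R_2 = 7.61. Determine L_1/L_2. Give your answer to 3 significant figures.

0.163

Wien's law gives T ∝ 1/λ_max, so T_1/T_2 = λ_2/λ_1 = 387/1680 = 0.2304.
Then L ∝ R²T⁴ gives L_1/L_2 = (7.61)² × (0.2304)⁴ = 57.91 × 0.002816 = 0.1631.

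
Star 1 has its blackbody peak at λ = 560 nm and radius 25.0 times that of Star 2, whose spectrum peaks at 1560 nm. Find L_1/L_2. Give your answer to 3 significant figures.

Wien's law gives T ∝ 1/λ_max, so T_1/T_2 = λ_2/λ_1 = 1560/560 = 2.786.
Then L ∝ R²T⁴ gives L_1/L_2 = (25.0)² × (2.786)⁴ = 625.0 × 60.22 = 3.764×10^4.

3.76×10^4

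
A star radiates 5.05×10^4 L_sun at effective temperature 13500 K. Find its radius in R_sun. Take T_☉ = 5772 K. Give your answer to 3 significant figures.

R/R_☉ = √(L/L_☉) / (T/T_☉)² = √(5.05×10^4) / (2.339)²
       = 224.7 / 5.470 = 41.08.

41.1 R_sun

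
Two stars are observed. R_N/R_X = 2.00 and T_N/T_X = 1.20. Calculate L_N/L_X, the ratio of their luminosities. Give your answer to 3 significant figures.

From the Stefan–Boltzmann law, L ∝ R²T⁴, so
L_N/L_X = (R_N/R_X)² (T_N/T_X)⁴ = (2.00)² × (1.20)⁴ = 4.000 × 2.074 = 8.294.

8.29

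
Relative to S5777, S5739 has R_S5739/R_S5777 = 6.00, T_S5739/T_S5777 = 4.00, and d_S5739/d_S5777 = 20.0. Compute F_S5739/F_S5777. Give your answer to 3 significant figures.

23.0

L_S5739/L_S5777 = (R_S5739/R_S5777)²(T_S5739/T_S5777)⁴ = (6.00)² × (4.00)⁴ = 9216.
F_S5739/F_S5777 = (L_S5739/L_S5777)/(d_S5739/d_S5777)² = 9216 / (20.0)² = 23.04.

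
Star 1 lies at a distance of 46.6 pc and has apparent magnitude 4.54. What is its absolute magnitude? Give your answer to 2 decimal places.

M = m − 5 log₁₀(d/10 pc) = 4.54 − 5 log₁₀(46.6/10)
  = 4.54 − 5 × 0.668 = 4.54 − 3.34 = 1.20.

1.20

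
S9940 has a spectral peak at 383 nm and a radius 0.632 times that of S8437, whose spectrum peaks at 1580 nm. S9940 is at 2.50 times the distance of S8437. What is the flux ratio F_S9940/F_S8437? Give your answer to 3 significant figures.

18.5

Wien's law: T_S9940/T_S8437 = λ_S8437/λ_S9940 = 1580/383 = 4.125.
L_S9940/L_S8437 = (R_S9940/R_S8437)²(T_S9940/T_S8437)⁴ = (0.632)²(4.125)⁴ = 115.7.
F_S9940/F_S8437 = (L_S9940/L_S8437)/(d_S9940/d_S8437)² = 115.7/(2.50)² = 18.51.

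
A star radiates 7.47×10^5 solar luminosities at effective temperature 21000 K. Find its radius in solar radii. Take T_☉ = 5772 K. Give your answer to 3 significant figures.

65.3 solar radii

R/R_☉ = √(L/L_☉) / (T/T_☉)² = √(7.47×10^5) / (3.638)²
       = 864.3 / 13.24 = 65.29.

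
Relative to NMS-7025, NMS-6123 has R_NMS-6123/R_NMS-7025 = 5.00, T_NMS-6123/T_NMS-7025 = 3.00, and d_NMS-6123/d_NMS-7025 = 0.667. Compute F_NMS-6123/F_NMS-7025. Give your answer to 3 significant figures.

L_NMS-6123/L_NMS-7025 = (R_NMS-6123/R_NMS-7025)²(T_NMS-6123/T_NMS-7025)⁴ = (5.00)² × (3.00)⁴ = 2025.
F_NMS-6123/F_NMS-7025 = (L_NMS-6123/L_NMS-7025)/(d_NMS-6123/d_NMS-7025)² = 2025 / (0.667)² = 4552.

4.55×10^3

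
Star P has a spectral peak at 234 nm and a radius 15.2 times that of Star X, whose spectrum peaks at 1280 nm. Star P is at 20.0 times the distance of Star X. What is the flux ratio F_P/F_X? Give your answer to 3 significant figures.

Wien's law: T_P/T_X = λ_X/λ_P = 1280/234 = 5.470.
L_P/L_X = (R_P/R_X)²(T_P/T_X)⁴ = (15.2)²(5.470)⁴ = 2.069×10^5.
F_P/F_X = (L_P/L_X)/(d_P/d_X)² = 2.069×10^5/(20.0)² = 517.1.

517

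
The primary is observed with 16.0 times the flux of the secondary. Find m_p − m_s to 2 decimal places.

-3.01

m_p − m_s = −2.5 log₁₀(F_p/F_s) = −2.5 log₁₀(16.0) = −2.5 × (1.204) = -3.010.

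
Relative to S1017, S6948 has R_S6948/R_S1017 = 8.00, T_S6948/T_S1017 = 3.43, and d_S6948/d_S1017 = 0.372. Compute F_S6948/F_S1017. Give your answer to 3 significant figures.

L_S6948/L_S1017 = (R_S6948/R_S1017)²(T_S6948/T_S1017)⁴ = (8.00)² × (3.43)⁴ = 8858.
F_S6948/F_S1017 = (L_S6948/L_S1017)/(d_S6948/d_S1017)² = 8858 / (0.372)² = 6.401×10^4.

6.40×10^4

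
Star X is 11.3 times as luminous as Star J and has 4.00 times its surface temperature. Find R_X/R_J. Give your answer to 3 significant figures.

L ∝ R²T⁴ gives R ∝ √L / T², so
R_X/R_J = √(11.3) / (4.00)² = 3.362 / 16.00 = 0.2101.

0.210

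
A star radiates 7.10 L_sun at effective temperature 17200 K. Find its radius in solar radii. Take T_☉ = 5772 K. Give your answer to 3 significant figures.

R/R_☉ = √(L/L_☉) / (T/T_☉)² = √(7.10) / (2.980)²
       = 2.665 / 8.880 = 0.3001.

0.300 solar radii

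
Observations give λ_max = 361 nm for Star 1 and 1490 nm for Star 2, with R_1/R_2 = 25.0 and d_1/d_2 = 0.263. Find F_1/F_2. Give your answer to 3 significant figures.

2.62×10^6

Wien's law: T_1/T_2 = λ_2/λ_1 = 1490/361 = 4.127.
L_1/L_2 = (R_1/R_2)²(T_1/T_2)⁴ = (25.0)²(4.127)⁴ = 1.814×10^5.
F_1/F_2 = (L_1/L_2)/(d_1/d_2)² = 1.814×10^5/(0.263)² = 2.622×10^6.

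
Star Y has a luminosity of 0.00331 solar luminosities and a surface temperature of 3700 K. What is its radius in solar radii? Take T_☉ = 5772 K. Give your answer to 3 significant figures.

0.140 solar radii

R/R_☉ = √(L/L_☉) / (T/T_☉)² = √(0.00331) / (0.6410)²
       = 0.05753 / 0.4109 = 0.1400.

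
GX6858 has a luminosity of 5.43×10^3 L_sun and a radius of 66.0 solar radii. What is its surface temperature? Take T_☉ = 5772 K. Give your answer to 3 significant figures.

T/T_☉ = (L/L_☉)^(1/4) / (R/R_☉)^(1/2)
T = 5772 × (5.43×10^3)^(1/4) / √(66.0) = 5772 × 8.584 / 8.124 = 6099 K.

6.10×10^3 K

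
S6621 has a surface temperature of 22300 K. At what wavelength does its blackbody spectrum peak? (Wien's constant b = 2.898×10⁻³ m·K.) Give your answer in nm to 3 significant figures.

λ_max = b/T = 2.898×10⁻³ / 22300 = 1.30×10^-7 m = 130.0 nm.

130 nm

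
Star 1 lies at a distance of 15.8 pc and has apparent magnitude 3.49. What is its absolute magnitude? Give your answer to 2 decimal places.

2.50

M = m − 5 log₁₀(d/10 pc) = 3.49 − 5 log₁₀(15.8/10)
  = 3.49 − 5 × 0.199 = 3.49 − 0.99 = 2.50.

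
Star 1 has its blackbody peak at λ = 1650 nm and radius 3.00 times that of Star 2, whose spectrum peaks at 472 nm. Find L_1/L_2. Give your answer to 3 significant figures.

Wien's law gives T ∝ 1/λ_max, so T_1/T_2 = λ_2/λ_1 = 472/1650 = 0.2861.
Then L ∝ R²T⁴ gives L_1/L_2 = (3.00)² × (0.2861)⁴ = 9.000 × 0.006696 = 0.06027.

0.0603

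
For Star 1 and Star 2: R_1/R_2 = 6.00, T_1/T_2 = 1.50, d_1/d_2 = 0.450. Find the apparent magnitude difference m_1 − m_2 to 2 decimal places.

-7.39

L_1/L_2 = (6.00)²(1.50)⁴ = 182.2.
F_1/F_2 = (L_1/L_2)/(d_1/d_2)² = 182.2/0.2025 = 900.0.
m_1 − m_2 = −2.5 log₁₀(900.0) = -7.39.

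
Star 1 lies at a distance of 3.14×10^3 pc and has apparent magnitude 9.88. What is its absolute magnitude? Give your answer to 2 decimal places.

M = m − 5 log₁₀(d/10 pc) = 9.88 − 5 log₁₀(3.14×10^3/10)
  = 9.88 − 5 × 2.497 = 9.88 − 12.48 = -2.60.

-2.60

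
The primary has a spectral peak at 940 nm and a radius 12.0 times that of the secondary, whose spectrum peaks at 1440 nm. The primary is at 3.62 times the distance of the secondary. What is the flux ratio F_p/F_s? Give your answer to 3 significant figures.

Wien's law: T_p/T_s = λ_s/λ_p = 1440/940 = 1.532.
L_p/L_s = (R_p/R_s)²(T_p/T_s)⁴ = (12.0)²(1.532)⁴ = 793.1.
F_p/F_s = (L_p/L_s)/(d_p/d_s)² = 793.1/(3.62)² = 60.52.

60.5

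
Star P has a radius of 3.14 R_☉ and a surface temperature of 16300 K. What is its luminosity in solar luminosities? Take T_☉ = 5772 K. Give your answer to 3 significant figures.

L/L_☉ = (R/R_☉)² (T/T_☉)⁴ = (3.14)² × (16300/5772)⁴
       = 9.860 × (2.824)⁴ = 9.860 × 63.60 = 627.1.

627 solar luminosities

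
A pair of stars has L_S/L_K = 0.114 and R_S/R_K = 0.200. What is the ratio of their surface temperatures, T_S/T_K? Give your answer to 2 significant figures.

L ∝ R²T⁴ gives T ∝ (L/R²)^(1/4), so
T_S/T_K = (0.114 / 0.200²)^(1/4) = (2.850)^(1/4) = 1.299.

1.3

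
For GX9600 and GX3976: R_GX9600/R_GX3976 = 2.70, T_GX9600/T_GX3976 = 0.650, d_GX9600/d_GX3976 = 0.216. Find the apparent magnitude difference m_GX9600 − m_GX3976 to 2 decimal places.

L_GX9600/L_GX3976 = (2.70)²(0.650)⁴ = 1.301.
F_GX9600/F_GX3976 = (L_GX9600/L_GX3976)/(d_GX9600/d_GX3976)² = 1.301/0.04666 = 27.89.
m_GX9600 − m_GX3976 = −2.5 log₁₀(27.89) = -3.61.

-3.61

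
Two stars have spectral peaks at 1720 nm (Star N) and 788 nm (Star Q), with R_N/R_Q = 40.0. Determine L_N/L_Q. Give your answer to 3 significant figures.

Wien's law gives T ∝ 1/λ_max, so T_N/T_Q = λ_Q/λ_N = 788/1720 = 0.4581.
Then L ∝ R²T⁴ gives L_N/L_Q = (40.0)² × (0.4581)⁴ = 1600 × 0.04405 = 70.49.

70.5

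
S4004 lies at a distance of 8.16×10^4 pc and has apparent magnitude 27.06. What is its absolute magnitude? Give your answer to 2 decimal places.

7.50

M = m − 5 log₁₀(d/10 pc) = 27.06 − 5 log₁₀(8.16×10^4/10)
  = 27.06 − 5 × 3.912 = 27.06 − 19.56 = 7.50.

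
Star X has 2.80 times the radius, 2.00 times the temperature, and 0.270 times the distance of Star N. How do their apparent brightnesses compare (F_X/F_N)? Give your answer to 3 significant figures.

1.72×10^3

L_X/L_N = (R_X/R_N)²(T_X/T_N)⁴ = (2.80)² × (2.00)⁴ = 125.4.
F_X/F_N = (L_X/L_N)/(d_X/d_N)² = 125.4 / (0.270)² = 1721.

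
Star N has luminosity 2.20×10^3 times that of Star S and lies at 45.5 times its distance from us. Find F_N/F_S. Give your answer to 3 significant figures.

1.06

F = L/(4πd²), so F_N/F_S = (L_N/L_S) / (d_N/d_S)²
= 2.20×10^3 / (45.5)² = 2.20×10^3 / 2070 = 1.063.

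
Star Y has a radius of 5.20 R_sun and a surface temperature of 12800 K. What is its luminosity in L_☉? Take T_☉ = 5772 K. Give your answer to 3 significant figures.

L/L_☉ = (R/R_☉)² (T/T_☉)⁴ = (5.20)² × (12800/5772)⁴
       = 27.04 × (2.218)⁴ = 27.04 × 24.18 = 653.9.

654 L_☉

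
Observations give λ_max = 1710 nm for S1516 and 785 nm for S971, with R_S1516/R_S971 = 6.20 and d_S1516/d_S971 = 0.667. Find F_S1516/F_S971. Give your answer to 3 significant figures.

3.84

Wien's law: T_S1516/T_S971 = λ_S971/λ_S1516 = 785/1710 = 0.4591.
L_S1516/L_S971 = (R_S1516/R_S971)²(T_S1516/T_S971)⁴ = (6.20)²(0.4591)⁴ = 1.707.
F_S1516/F_S971 = (L_S1516/L_S971)/(d_S1516/d_S971)² = 1.707/(0.667)² = 3.837.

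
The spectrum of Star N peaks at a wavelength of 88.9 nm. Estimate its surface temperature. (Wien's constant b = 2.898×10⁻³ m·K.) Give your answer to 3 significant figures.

T = b/λ_max = 2.898×10⁻³ / (88.9×10⁻⁹) = 3.260×10^4 K.

3.26×10^4 K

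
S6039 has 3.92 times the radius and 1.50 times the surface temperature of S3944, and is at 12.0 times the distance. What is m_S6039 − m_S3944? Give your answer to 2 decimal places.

L_S6039/L_S3944 = (3.92)²(1.50)⁴ = 77.79.
F_S6039/F_S3944 = (L_S6039/L_S3944)/(d_S6039/d_S3944)² = 77.79/144.0 = 0.5402.
m_S6039 − m_S3944 = −2.5 log₁₀(0.5402) = 0.67.

0.67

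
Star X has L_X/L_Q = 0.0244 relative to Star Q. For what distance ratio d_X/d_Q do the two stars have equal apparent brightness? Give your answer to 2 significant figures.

Equal flux requires L_X/d_X² = L_Q/d_Q², so d_X/d_Q = √(L_X/L_Q)
= √(0.0244) = 0.1562.

0.16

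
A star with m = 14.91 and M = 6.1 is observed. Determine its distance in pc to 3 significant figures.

578 pc

m − M = 5 log₁₀(d/10 pc)
14.91 − (6.1) = 8.81 = 5 log₁₀(d/10)
d = 10 × 10^(8.81/5) = 10 × 10^1.762 = 578.1 pc.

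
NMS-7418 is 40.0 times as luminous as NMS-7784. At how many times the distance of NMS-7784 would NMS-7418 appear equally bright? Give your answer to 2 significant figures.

6.3

Equal flux requires L_NMS-7418/d_NMS-7418² = L_NMS-7784/d_NMS-7784², so d_NMS-7418/d_NMS-7784 = √(L_NMS-7418/L_NMS-7784)
= √(40.0) = 6.325.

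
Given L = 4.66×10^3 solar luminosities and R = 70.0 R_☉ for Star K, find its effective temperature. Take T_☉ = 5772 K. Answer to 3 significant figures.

5.70×10^3 K

T/T_☉ = (L/L_☉)^(1/4) / (R/R_☉)^(1/2)
T = 5772 × (4.66×10^3)^(1/4) / √(70.0) = 5772 × 8.262 / 8.367 = 5700 K.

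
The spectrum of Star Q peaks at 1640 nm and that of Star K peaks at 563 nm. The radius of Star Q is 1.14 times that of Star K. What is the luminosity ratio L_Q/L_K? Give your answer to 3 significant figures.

Wien's law gives T ∝ 1/λ_max, so T_Q/T_K = λ_K/λ_Q = 563/1640 = 0.3433.
Then L ∝ R²T⁴ gives L_Q/L_K = (1.14)² × (0.3433)⁴ = 1.300 × 0.01389 = 0.01805.

0.0180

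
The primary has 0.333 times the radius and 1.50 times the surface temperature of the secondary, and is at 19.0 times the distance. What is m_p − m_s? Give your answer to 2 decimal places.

7.02

L_p/L_s = (0.333)²(1.50)⁴ = 0.5614.
F_p/F_s = (L_p/L_s)/(d_p/d_s)² = 0.5614/361.0 = 0.001555.
m_p − m_s = −2.5 log₁₀(0.001555) = 7.02.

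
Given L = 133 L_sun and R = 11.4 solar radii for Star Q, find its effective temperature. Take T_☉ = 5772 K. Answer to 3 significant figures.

5.81×10^3 K

T/T_☉ = (L/L_☉)^(1/4) / (R/R_☉)^(1/2)
T = 5772 × (133)^(1/4) / √(11.4) = 5772 × 3.396 / 3.376 = 5805 K.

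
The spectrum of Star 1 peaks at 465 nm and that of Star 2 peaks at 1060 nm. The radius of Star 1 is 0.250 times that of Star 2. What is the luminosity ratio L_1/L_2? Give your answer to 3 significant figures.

1.69

Wien's law gives T ∝ 1/λ_max, so T_1/T_2 = λ_2/λ_1 = 1060/465 = 2.280.
Then L ∝ R²T⁴ gives L_1/L_2 = (0.250)² × (2.280)⁴ = 0.06250 × 27.00 = 1.688.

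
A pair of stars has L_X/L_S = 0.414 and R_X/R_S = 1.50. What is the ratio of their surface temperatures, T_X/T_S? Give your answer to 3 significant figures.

0.655

L ∝ R²T⁴ gives T ∝ (L/R²)^(1/4), so
T_X/T_S = (0.414 / 1.50²)^(1/4) = (0.1840)^(1/4) = 0.6549.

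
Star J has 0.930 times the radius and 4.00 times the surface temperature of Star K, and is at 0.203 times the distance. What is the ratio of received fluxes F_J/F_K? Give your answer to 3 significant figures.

5.37×10^3

L_J/L_K = (R_J/R_K)²(T_J/T_K)⁴ = (0.930)² × (4.00)⁴ = 221.4.
F_J/F_K = (L_J/L_K)/(d_J/d_K)² = 221.4 / (0.203)² = 5373.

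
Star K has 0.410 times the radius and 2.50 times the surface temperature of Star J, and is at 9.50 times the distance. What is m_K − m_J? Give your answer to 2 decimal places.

L_K/L_J = (0.410)²(2.50)⁴ = 6.566.
F_K/F_J = (L_K/L_J)/(d_K/d_J)² = 6.566/90.25 = 0.07276.
m_K − m_J = −2.5 log₁₀(0.07276) = 2.85.

2.85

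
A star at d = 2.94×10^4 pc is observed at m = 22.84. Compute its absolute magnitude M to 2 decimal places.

5.50

M = m − 5 log₁₀(d/10 pc) = 22.84 − 5 log₁₀(2.94×10^4/10)
  = 22.84 − 5 × 3.468 = 22.84 − 17.34 = 5.50.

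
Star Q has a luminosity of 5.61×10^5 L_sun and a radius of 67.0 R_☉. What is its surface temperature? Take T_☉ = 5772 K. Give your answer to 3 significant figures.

1.93×10^4 K

T/T_☉ = (L/L_☉)^(1/4) / (R/R_☉)^(1/2)
T = 5772 × (5.61×10^5)^(1/4) / √(67.0) = 5772 × 27.37 / 8.185 = 1.930×10^4 K.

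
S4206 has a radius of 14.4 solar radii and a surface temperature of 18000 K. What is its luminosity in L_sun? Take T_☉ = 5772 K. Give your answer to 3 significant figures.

L/L_☉ = (R/R_☉)² (T/T_☉)⁴ = (14.4)² × (18000/5772)⁴
       = 207.4 × (3.119)⁴ = 207.4 × 94.58 = 1.961×10^4.

1.96×10^4 L_sun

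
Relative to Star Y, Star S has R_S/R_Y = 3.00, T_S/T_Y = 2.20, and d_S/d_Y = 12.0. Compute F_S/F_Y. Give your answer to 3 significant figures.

L_S/L_Y = (R_S/R_Y)²(T_S/T_Y)⁴ = (3.00)² × (2.20)⁴ = 210.8.
F_S/F_Y = (L_S/L_Y)/(d_S/d_Y)² = 210.8 / (12.0)² = 1.464.

1.46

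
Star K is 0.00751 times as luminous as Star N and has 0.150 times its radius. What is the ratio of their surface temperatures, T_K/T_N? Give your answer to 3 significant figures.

L ∝ R²T⁴ gives T ∝ (L/R²)^(1/4), so
T_K/T_N = (0.00751 / 0.150²)^(1/4) = (0.3338)^(1/4) = 0.7601.

0.760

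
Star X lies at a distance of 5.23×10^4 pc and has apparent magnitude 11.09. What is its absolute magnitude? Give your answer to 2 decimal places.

-7.50

M = m − 5 log₁₀(d/10 pc) = 11.09 − 5 log₁₀(5.23×10^4/10)
  = 11.09 − 5 × 3.719 = 11.09 − 18.59 = -7.50.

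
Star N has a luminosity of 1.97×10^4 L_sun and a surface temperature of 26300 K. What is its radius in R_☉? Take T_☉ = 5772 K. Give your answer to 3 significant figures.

R/R_☉ = √(L/L_☉) / (T/T_☉)² = √(1.97×10^4) / (4.556)²
       = 140.4 / 20.76 = 6.760.

6.76 R_☉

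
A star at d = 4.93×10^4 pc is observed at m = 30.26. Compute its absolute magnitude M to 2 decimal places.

M = m − 5 log₁₀(d/10 pc) = 30.26 − 5 log₁₀(4.93×10^4/10)
  = 30.26 − 5 × 3.693 = 30.26 − 18.46 = 11.80.

11.80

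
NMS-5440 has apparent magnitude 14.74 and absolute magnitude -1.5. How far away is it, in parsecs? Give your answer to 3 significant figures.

1.77×10^4 pc

m − M = 5 log₁₀(d/10 pc)
14.74 − (-1.5) = 16.24 = 5 log₁₀(d/10)
d = 10 × 10^(16.24/5) = 10 × 10^3.248 = 1.770×10^4 pc.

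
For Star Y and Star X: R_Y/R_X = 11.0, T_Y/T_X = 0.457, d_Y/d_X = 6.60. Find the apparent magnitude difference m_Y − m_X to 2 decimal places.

L_Y/L_X = (11.0)²(0.457)⁴ = 5.278.
F_Y/F_X = (L_Y/L_X)/(d_Y/d_X)² = 5.278/43.56 = 0.1212.
m_Y − m_X = −2.5 log₁₀(0.1212) = 2.29.

2.29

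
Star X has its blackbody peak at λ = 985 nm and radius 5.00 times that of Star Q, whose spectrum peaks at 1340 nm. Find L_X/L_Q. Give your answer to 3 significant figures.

85.6

Wien's law gives T ∝ 1/λ_max, so T_X/T_Q = λ_Q/λ_X = 1340/985 = 1.360.
Then L ∝ R²T⁴ gives L_X/L_Q = (5.00)² × (1.360)⁴ = 25.00 × 3.425 = 85.63.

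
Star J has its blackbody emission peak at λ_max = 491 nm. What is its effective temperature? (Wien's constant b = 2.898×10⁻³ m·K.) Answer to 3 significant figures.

T = b/λ_max = 2.898×10⁻³ / (491×10⁻⁹) = 5902 K.

5.90×10^3 K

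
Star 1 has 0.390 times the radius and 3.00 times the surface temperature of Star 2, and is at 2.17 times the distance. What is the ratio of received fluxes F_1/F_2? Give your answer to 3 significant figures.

L_1/L_2 = (R_1/R_2)²(T_1/T_2)⁴ = (0.390)² × (3.00)⁴ = 12.32.
F_1/F_2 = (L_1/L_2)/(d_1/d_2)² = 12.32 / (2.17)² = 2.616.

2.62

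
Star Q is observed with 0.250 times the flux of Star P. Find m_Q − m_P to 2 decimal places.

1.51

m_Q − m_P = −2.5 log₁₀(F_Q/F_P) = −2.5 log₁₀(0.250) = −2.5 × (-0.602) = 1.505.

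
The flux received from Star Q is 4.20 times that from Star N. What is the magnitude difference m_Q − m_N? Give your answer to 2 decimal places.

m_Q − m_N = −2.5 log₁₀(F_Q/F_N) = −2.5 log₁₀(4.20) = −2.5 × (0.623) = -1.558.

-1.56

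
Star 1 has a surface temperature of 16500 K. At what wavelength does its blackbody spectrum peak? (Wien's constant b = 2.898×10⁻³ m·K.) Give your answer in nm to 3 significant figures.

176 nm

λ_max = b/T = 2.898×10⁻³ / 16500 = 1.76×10^-7 m = 175.6 nm.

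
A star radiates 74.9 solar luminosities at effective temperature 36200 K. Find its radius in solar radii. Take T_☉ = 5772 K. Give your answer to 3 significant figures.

0.220 solar radii

R/R_☉ = √(L/L_☉) / (T/T_☉)² = √(74.9) / (6.272)²
       = 8.654 / 39.33 = 0.2200.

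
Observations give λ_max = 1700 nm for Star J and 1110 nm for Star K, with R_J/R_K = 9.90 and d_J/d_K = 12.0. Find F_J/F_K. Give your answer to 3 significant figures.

Wien's law: T_J/T_K = λ_K/λ_J = 1110/1700 = 0.6529.
L_J/L_K = (R_J/R_K)²(T_J/T_K)⁴ = (9.90)²(0.6529)⁴ = 17.81.
F_J/F_K = (L_J/L_K)/(d_J/d_K)² = 17.81/(12.0)² = 0.1237.

0.124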